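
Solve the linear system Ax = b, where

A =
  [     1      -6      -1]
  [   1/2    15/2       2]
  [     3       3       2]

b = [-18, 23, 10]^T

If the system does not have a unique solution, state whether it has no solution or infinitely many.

Row-reduce:
R2 ← R2 − 1/2·R1.
R3 ← R3 − 3·R1.
R2 ← R2 / (21/2).
R1 ← R1 + 6·R2.
R3 ← R3 − 21·R2.
Rank is 2 with 3 unknowns, leaving x_3 free.

infinitely many solutions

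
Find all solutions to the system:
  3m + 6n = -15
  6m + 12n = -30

infinitely many solutions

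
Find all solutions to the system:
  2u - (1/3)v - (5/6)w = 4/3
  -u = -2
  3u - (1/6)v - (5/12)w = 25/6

no solution

Row-reduce:
R1 ← R1 / (2).
R2 ← R2 + 1·R1.
R3 ← R3 − 3·R1.
R2 ← R2 / (-1/6).
R1 ← R1 + 1/6·R2.
R3 ← R3 − 1/3·R2.
Row 3 reduces to 0 = -1/2, a contradiction. The system is inconsistent.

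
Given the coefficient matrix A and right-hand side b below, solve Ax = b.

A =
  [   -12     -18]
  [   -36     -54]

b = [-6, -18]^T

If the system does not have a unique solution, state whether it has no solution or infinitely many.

Row-reduce:
R1 ← R1 / (-12).
R2 ← R2 + 36·R1.
Rank is 1 with 2 unknowns, leaving x_2 free.

infinitely many solutions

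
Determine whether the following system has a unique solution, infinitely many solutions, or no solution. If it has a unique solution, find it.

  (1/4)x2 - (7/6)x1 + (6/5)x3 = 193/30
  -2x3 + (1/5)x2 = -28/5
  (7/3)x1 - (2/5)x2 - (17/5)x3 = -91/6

no solution

Row-reduce:
R1 ← R1 / (-7/6).
R3 ← R3 − 7/3·R1.
R2 ← R2 / (1/5).
R1 ← R1 + 3/14·R2.
R3 ← R3 − 1/10·R2.
Row 3 reduces to 0 = 1/2, a contradiction. The system is inconsistent.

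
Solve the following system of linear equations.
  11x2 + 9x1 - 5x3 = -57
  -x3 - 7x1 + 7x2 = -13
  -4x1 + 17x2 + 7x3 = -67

Row-reduce the augmented matrix:
R1 ← R1 / (9).
R2 ← R2 + 7·R1.
R3 ← R3 + 4·R1.
R2 ← R2 / (140/9).
R1 ← R1 − 11/9·R2.
R3 ← R3 − 197/9·R2.
R3 ← R3 / (408/35).
R1 ← R1 + 6/35·R3.
R2 ← R2 + 11/35·R3.
Reading off the reduced rows gives x1 = -2, x2 = -4, x3 = -1.

x1 = -2, x2 = -4, x3 = -1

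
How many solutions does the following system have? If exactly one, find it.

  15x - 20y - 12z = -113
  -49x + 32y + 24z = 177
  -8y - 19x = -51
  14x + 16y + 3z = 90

Row-reduce:
R1 ← R1 / (15).
R2 ← R2 + 49·R1.
R3 ← R3 + 19·R1.
R4 ← R4 − 14·R1.
R2 ← R2 / (-100/3).
R1 ← R1 + 4/3·R2.
R3 ← R3 + 100/3·R2.
R4 ← R4 − 104/3·R2.
Swap R3 and R4.
R3 ← R3 / (-201/125).
R1 ← R1 + 24/125·R3.
R2 ← R2 − 57/125·R3.
Row 4 reduces to 0 = -2, a contradiction. The system is inconsistent.

no solution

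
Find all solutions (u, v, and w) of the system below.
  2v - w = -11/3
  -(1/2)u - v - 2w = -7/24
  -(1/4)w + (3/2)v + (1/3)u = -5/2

Row-reduce the augmented matrix:
Swap R1 and R2.
R1 ← R1 / (-1/2).
R3 ← R3 − 1/3·R1.
R2 ← R2 / (2).
R1 ← R1 − 2·R2.
R3 ← R3 − 5/6·R2.
R3 ← R3 / (-7/6).
R1 ← R1 − 5·R3.
R2 ← R2 + 1/2·R3.
Reading off the reduced rows gives u = -3/4, v = -4/3, w = 1.

u = -3/4, v = -4/3, w = 1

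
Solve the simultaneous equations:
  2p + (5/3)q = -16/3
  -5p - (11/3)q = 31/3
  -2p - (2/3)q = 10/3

Row-reduce:
R1 ← R1 / (2).
R2 ← R2 + 5·R1.
R3 ← R3 + 2·R1.
R2 ← R2 / (1/2).
R1 ← R1 − 5/6·R2.
R3 ← R3 − 1·R2.
Row 3 reduces to 0 = 4, a contradiction. The system is inconsistent.

no solution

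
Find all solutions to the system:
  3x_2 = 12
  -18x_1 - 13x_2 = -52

Row-reduce the augmented matrix:
Swap R1 and R2.
R1 ← R1 / (-18).
R2 ← R2 / (3).
R1 ← R1 − 13/18·R2.
Reading off the reduced rows gives x_1 = 0, x_2 = 4.

x_1 = 0, x_2 = 4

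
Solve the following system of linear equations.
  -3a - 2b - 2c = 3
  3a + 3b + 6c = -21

infinitely many solutions

Row-reduce:
R1 ← R1 / (-3).
R2 ← R2 − 3·R1.
R1 ← R1 − 2/3·R2.
Rank is 2 with 3 unknowns, leaving c free.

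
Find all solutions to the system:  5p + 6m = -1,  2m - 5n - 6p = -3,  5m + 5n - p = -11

Row-reduce the augmented matrix:
R1 ← R1 / (6).
R2 ← R2 − 2·R1.
R3 ← R3 − 5·R1.
R2 ← R2 / (-5).
R3 ← R3 − 5·R2.
R3 ← R3 / (-77/6).
R1 ← R1 − 5/6·R3.
R2 ← R2 − 23/15·R3.
Reading off the reduced rows gives m = -1, n = -1, p = 1.

m = -1, n = -1, p = 1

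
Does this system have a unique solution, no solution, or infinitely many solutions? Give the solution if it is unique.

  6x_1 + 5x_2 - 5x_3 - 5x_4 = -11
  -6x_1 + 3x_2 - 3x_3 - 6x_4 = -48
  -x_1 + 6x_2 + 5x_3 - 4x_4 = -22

Row-reduce:
R1 ← R1 / (6).
R2 ← R2 + 6·R1.
R3 ← R3 + 1·R1.
R2 ← R2 / (8).
R1 ← R1 − 5/6·R2.
R3 ← R3 − 41/6·R2.
R3 ← R3 / (11).
R2 ← R2 + 1·R3.
Rank is 3 with 4 unknowns, leaving x_4 free.

infinitely many solutions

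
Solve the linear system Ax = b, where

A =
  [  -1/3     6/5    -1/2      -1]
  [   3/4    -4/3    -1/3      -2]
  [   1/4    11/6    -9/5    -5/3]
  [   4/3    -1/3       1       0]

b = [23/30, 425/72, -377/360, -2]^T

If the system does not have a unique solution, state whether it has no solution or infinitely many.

x_1 = -5/2, x_2 = -2, x_3 = 2/3, x_4 = -8/3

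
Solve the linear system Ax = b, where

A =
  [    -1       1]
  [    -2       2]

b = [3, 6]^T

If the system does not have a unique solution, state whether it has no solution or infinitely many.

infinitely many solutions

Row-reduce:
R1 ← R1 / (-1).
R2 ← R2 + 2·R1.
Rank is 1 with 2 unknowns, leaving x_2 free.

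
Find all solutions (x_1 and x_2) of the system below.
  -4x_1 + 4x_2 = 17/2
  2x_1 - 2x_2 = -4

no solution

Row-reduce:
R1 ← R1 / (-4).
R2 ← R2 − 2·R1.
Row 2 reduces to 0 = 1/4, a contradiction. The system is inconsistent.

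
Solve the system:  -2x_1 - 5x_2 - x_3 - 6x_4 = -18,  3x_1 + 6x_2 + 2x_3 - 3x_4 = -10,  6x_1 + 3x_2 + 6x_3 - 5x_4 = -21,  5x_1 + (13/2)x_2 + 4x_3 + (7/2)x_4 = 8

no solution

Row-reduce:
R1 ← R1 / (-2).
R2 ← R2 − 3·R1.
R3 ← R3 − 6·R1.
R4 ← R4 − 5·R1.
R2 ← R2 / (-3/2).
R1 ← R1 − 5/2·R2.
R3 ← R3 + 12·R2.
R4 ← R4 + 6·R2.
R3 ← R3 / (-1).
R1 ← R1 − 4/3·R3.
R2 ← R2 + 1/3·R3.
R4 ← R4 + 1/2·R3.
Row 4 reduces to 0 = 1/2, a contradiction. The system is inconsistent.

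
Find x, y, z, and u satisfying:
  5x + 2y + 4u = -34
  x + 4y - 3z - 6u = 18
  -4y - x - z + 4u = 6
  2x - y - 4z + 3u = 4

x = -2, y = -4, z = -4, u = -4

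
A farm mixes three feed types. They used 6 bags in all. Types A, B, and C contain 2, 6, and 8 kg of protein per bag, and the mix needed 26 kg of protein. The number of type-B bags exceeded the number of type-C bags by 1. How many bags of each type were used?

type-A bags: 3, type-B bags: 2, type-C bags: 1

Let a = type-A bags, b = type-B bags, c = type-C bags.
  a + b + c = 6
  2a + 6b + 8c = 26
  b - c = 1
Row-reduce the augmented matrix:
R2 ← R2 − 2·R1.
R2 ← R2 / (4).
R1 ← R1 − 1·R2.
R3 ← R3 − 1·R2.
R3 ← R3 / (-5/2).
R1 ← R1 + 1/2·R3.
R2 ← R2 − 3/2·R3.
Reading off the reduced rows gives a = 3, b = 2, c = 1.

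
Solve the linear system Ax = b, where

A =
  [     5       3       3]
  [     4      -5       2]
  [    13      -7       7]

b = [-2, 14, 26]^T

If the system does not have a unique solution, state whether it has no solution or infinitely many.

infinitely many solutions

Row-reduce:
R1 ← R1 / (5).
R2 ← R2 − 4·R1.
R3 ← R3 − 13·R1.
R2 ← R2 / (-37/5).
R1 ← R1 − 3/5·R2.
R3 ← R3 + 74/5·R2.
Rank is 2 with 3 unknowns, leaving x_3 free.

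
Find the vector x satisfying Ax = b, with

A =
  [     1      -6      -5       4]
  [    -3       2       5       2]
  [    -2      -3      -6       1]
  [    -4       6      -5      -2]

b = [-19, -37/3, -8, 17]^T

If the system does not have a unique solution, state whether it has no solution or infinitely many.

Row-reduce the augmented matrix:
R2 ← R2 + 3·R1.
R3 ← R3 + 2·R1.
R4 ← R4 + 4·R1.
R2 ← R2 / (-16).
R1 ← R1 + 6·R2.
R3 ← R3 + 15·R2.
R4 ← R4 + 18·R2.
R3 ← R3 / (-53/8).
R1 ← R1 + 5/4·R3.
R2 ← R2 − 5/8·R3.
R4 ← R4 + 55/4·R3.
R4 ← R4 / (361/53).
R1 ← R1 + 25/53·R4.
R2 ← R2 + 67/53·R4.
R3 ← R3 − 33/53·R4.
Reading off the reduced rows gives x_1 = 2, x_2 = 7/3, x_3 = -1, x_4 = -3.

x_1 = 2, x_2 = 7/3, x_3 = -1, x_4 = -3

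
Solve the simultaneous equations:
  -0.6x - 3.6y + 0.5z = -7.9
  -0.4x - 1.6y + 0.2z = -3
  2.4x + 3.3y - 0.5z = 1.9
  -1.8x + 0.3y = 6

x = -3, y = 2, z = -5

Row-reduce the augmented matrix:
R1 ← R1 / (-3/5).
R2 ← R2 + 2/5·R1.
R3 ← R3 − 12/5·R1.
R4 ← R4 + 9/5·R1.
R2 ← R2 / (4/5).
R1 ← R1 − 6·R2.
R3 ← R3 + 111/10·R2.
R4 ← R4 − 111/10·R2.
R3 ← R3 / (-7/20).
R1 ← R1 − 1/6·R3.
R2 ← R2 + 1/6·R3.
R4 ← R4 − 7/20·R3.
R4 reduces to 0 = 0, so the extra equation is consistent.
Reading off the reduced rows gives x = -3, y = 2, z = -5.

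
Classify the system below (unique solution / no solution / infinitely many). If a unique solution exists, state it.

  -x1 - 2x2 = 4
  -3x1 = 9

From equation 1: x1 = -4 − 2·x2.
Substitute into equation 2 and solve: x2 = -1/2.
Then x1 = -3.

x1 = -3, x2 = -1/2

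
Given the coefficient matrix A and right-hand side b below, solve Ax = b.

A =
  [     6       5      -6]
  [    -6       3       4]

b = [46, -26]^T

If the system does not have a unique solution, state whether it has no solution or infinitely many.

infinitely many solutions

Row-reduce:
R1 ← R1 / (6).
R2 ← R2 + 6·R1.
R2 ← R2 / (8).
R1 ← R1 − 5/6·R2.
Rank is 2 with 3 unknowns, leaving x_3 free.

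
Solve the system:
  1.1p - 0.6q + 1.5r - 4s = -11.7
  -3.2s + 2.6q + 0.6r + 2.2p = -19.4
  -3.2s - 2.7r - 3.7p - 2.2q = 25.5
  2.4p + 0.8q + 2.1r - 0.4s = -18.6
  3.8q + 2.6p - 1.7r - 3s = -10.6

Row-reduce the augmented matrix:
R1 ← R1 / (11/10).
R2 ← R2 − 11/5·R1.
R3 ← R3 + 37/10·R1.
R4 ← R4 − 12/5·R1.
R5 ← R5 − 13/5·R1.
R2 ← R2 / (19/5).
R1 ← R1 + 6/11·R2.
R3 ← R3 + 232/55·R2.
R4 ← R4 − 116/55·R2.
R5 ← R5 − 287/55·R2.
R3 ← R3 / (-333/1045).
R1 ← R1 − 213/209·R3.
R2 ← R2 + 12/19·R3.
R4 ← R4 − 333/2090·R3.
R5 ← R5 + 815/418·R3.
Swap R4 and R5.
R4 ← R4 / (115159/1665).
R1 ← R1 + 4348/111·R4.
R2 ← R2 − 2632/111·R4.
R3 ← R3 − 11836/333·R4.
R5 reduces to 0 = 0, so the extra equation is consistent.
Reading off the reduced rows gives p = -1, q = -4, r = -6, s = 1.

p = -1, q = -4, r = -6, s = 1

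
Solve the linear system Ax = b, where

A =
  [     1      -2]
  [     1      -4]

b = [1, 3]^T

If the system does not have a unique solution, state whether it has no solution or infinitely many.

x_1 = -1, x_2 = -1

Row-reduce the augmented matrix:
R2 ← R2 − 1·R1.
R2 ← R2 / (-2).
R1 ← R1 + 2·R2.
Reading off the reduced rows gives x_1 = -1, x_2 = -1.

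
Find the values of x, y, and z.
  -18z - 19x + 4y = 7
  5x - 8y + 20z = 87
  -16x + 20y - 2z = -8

Row-reduce the augmented matrix:
R1 ← R1 / (-19).
R2 ← R2 − 5·R1.
R3 ← R3 + 16·R1.
R2 ← R2 / (-132/19).
R1 ← R1 + 4/19·R2.
R3 ← R3 − 316/19·R2.
R3 ← R3 / (1640/33).
R1 ← R1 − 16/33·R3.
R2 ← R2 + 145/66·R3.
Reading off the reduced rows gives x = -5, y = -4, z = 4.

x = -5, y = -4, z = 4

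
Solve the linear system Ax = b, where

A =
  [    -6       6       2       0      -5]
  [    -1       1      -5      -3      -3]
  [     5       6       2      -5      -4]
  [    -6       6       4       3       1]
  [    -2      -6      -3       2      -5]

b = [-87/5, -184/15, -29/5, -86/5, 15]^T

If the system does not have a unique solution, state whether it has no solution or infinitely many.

x_1 = 8/5, x_2 = -8/3, x_3 = 8/5, x_4 = 1, x_5 = -1

Row-reduce the augmented matrix:
R1 ← R1 / (-6).
R2 ← R2 + 1·R1.
R3 ← R3 − 5·R1.
R4 ← R4 + 6·R1.
R5 ← R5 + 2·R1.
Swap R2 and R3.
R2 ← R2 / (11).
R1 ← R1 + 1·R2.
R5 ← R5 + 8·R2.
R3 ← R3 / (-16/3).
R2 ← R2 − 1/3·R3.
R4 ← R4 − 2·R3.
R5 ← R5 + 1·R3.
R4 ← R4 / (15/8).
R1 ← R1 + 5/11·R4.
R2 ← R2 + 113/176·R4.
R3 ← R3 − 9/16·R4.
R5 ← R5 + 189/176·R4.
R5 ← R5 / (-1297/220).
R1 ← R1 − 89/66·R5.
R2 ← R2 − 593/660·R5.
R3 ← R3 + 23/20·R5.
R4 ← R4 − 83/30·R5.
Reading off the reduced rows gives x_1 = 8/5, x_2 = -8/3, x_3 = 8/5, x_4 = 1, x_5 = -1.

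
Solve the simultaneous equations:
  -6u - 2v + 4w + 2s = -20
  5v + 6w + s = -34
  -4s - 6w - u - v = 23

Row-reduce:
R1 ← R1 / (-6).
R3 ← R3 + 1·R1.
R2 ← R2 / (5).
R1 ← R1 − 1/3·R2.
R3 ← R3 + 2/3·R2.
R3 ← R3 / (-88/15).
R1 ← R1 + 16/15·R3.
R2 ← R2 − 6/5·R3.
Rank is 3 with 4 unknowns, leaving s free.

infinitely many solutions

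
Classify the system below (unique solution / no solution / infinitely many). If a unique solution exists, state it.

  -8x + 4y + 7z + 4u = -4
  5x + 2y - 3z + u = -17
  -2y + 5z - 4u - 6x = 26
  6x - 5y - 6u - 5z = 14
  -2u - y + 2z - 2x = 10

Row-reduce the augmented matrix:
R1 ← R1 / (-8).
R2 ← R2 − 5·R1.
R3 ← R3 + 6·R1.
R4 ← R4 − 6·R1.
R5 ← R5 + 2·R1.
R2 ← R2 / (9/2).
R1 ← R1 + 1/2·R2.
R3 ← R3 + 5·R2.
R4 ← R4 + 2·R2.
R5 ← R5 + 2·R2.
R3 ← R3 / (23/18).
R1 ← R1 + 13/18·R3.
R2 ← R2 − 11/36·R3.
R4 ← R4 − 31/36·R3.
R5 ← R5 − 31/36·R3.
R4 ← R4 / (15/23).
R1 ← R1 + 43/23·R4.
R2 ← R2 − 35/23·R4.
R3 ← R3 + 56/23·R4.
R5 ← R5 − 15/23·R4.
R5 reduces to 0 = 0, so the extra equation is consistent.
Reading off the reduced rows gives x = -5, y = 0, z = -4, u = -4.

x = -5, y = 0, z = -4, u = -4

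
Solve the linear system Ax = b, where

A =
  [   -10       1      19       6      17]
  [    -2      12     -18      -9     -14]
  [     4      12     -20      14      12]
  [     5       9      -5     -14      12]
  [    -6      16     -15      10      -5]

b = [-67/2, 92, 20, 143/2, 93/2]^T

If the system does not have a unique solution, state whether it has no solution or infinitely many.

x_1 = -1, x_2 = 3, x_3 = -3/2, x_4 = -3, x_5 = 0

Row-reduce the augmented matrix:
R1 ← R1 / (-10).
R2 ← R2 + 2·R1.
R3 ← R3 − 4·R1.
R4 ← R4 − 5·R1.
R5 ← R5 + 6·R1.
R2 ← R2 / (59/5).
R1 ← R1 + 1/10·R2.
R3 ← R3 − 62/5·R2.
R4 ← R4 − 19/2·R2.
R5 ← R5 − 77/5·R2.
R3 ← R3 / (620/59).
R1 ← R1 + 123/59·R3.
R2 ← R2 + 109/59·R3.
R4 ← R4 − 1301/59·R3.
R5 ← R5 − 121/59·R3.
R4 ← R4 / (-3701/62).
R1 ← R1 − 291/62·R4.
R2 ← R2 − 121/31·R4.
R3 ← R3 − 80/31·R4.
R5 ← R5 − 447/31·R4.
R5 ← R5 / (-37716/3701).
R1 ← R1 − 38941/18505·R5.
R2 ← R2 − 40956/18505·R5.
R3 ← R3 − 30657/18505·R5.
R4 ← R4 − 13426/18505·R5.
Reading off the reduced rows gives x_1 = -1, x_2 = 3, x_3 = -3/2, x_4 = -3, x_5 = 0.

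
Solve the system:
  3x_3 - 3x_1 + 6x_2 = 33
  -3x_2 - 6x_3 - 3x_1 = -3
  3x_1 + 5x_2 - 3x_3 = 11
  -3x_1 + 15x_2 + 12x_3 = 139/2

Row-reduce:
R1 ← R1 / (-3).
R2 ← R2 + 3·R1.
R3 ← R3 − 3·R1.
R4 ← R4 + 3·R1.
R2 ← R2 / (-9).
R1 ← R1 + 2·R2.
R3 ← R3 − 11·R2.
R4 ← R4 − 9·R2.
R3 ← R3 / (-11).
R1 ← R1 − 1·R3.
R2 ← R2 − 1·R3.
Row 4 reduces to 0 = 1/2, a contradiction. The system is inconsistent.

no solution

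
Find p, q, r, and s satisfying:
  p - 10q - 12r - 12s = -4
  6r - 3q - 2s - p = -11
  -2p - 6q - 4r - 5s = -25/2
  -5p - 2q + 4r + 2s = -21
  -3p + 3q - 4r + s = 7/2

p = 2, q = 3, r = -1/2, s = -3/2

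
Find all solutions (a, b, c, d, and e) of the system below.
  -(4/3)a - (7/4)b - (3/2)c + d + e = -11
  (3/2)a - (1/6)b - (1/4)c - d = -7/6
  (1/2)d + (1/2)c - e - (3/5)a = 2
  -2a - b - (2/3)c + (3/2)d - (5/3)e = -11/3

infinitely many solutions

Row-reduce:
R1 ← R1 / (-4/3).
R2 ← R2 − 3/2·R1.
R3 ← R3 + 3/5·R1.
R4 ← R4 + 2·R1.
R2 ← R2 / (-205/96).
R1 ← R1 − 21/16·R2.
R3 ← R3 − 63/80·R2.
R4 ← R4 − 13/8·R2.
R3 ← R3 / (472/1025).
R1 ← R1 + 27/410·R3.
R2 ← R2 − 186/205·R3.
R4 ← R4 − 67/615·R3.
R4 ← R4 / (205/2832).
R1 ← R1 + 1245/1888·R4.
R2 ← R2 + 117/472·R4.
R3 ← R3 − 197/944·R4.
Rank is 4 with 5 unknowns, leaving e free.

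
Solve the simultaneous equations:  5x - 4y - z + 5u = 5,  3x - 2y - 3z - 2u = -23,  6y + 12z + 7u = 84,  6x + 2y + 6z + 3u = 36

Row-reduce:
R1 ← R1 / (5).
R2 ← R2 − 3·R1.
R4 ← R4 − 6·R1.
R2 ← R2 / (2/5).
R1 ← R1 + 4/5·R2.
R3 ← R3 − 6·R2.
R4 ← R4 − 34/5·R2.
R3 ← R3 / (48).
R1 ← R1 + 5·R3.
R2 ← R2 + 6·R3.
R4 ← R4 − 48·R3.
Row 4 reduces to 0 = -2, a contradiction. The system is inconsistent.

no solution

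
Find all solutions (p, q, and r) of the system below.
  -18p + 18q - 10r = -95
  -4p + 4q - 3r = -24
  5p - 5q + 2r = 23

no solution

Row-reduce:
R1 ← R1 / (-18).
R2 ← R2 + 4·R1.
R3 ← R3 − 5·R1.
R2 ← R2 / (-7/9).
R1 ← R1 − 5/9·R2.
R3 ← R3 + 7/9·R2.
Row 3 reduces to 0 = -1/2, a contradiction. The system is inconsistent.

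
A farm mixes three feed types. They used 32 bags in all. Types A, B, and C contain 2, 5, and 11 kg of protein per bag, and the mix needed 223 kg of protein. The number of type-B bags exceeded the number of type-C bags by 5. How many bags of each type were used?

type-A bags: 3, type-B bags: 17, type-C bags: 12

Let a = type-A bags, b = type-B bags, c = type-C bags.
  a + b + c = 32
  2a + 5b + 11c = 223
  b - c = 5
Row-reduce the augmented matrix:
R2 ← R2 − 2·R1.
R2 ← R2 / (3).
R1 ← R1 − 1·R2.
R3 ← R3 − 1·R2.
R3 ← R3 / (-4).
R1 ← R1 + 2·R3.
R2 ← R2 − 3·R3.
Reading off the reduced rows gives a = 3, b = 17, c = 12.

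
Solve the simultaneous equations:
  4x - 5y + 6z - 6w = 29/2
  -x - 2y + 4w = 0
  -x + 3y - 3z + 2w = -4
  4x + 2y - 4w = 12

Row-reduce:
R1 ← R1 / (4).
R2 ← R2 + 1·R1.
R3 ← R3 + 1·R1.
R4 ← R4 − 4·R1.
R2 ← R2 / (-13/4).
R1 ← R1 + 5/4·R2.
R3 ← R3 − 7/4·R2.
R4 ← R4 − 7·R2.
R3 ← R3 / (-9/13).
R1 ← R1 − 12/13·R3.
R2 ← R2 + 6/13·R3.
R4 ← R4 + 36/13·R3.
Row 4 reduces to 0 = -1, a contradiction. The system is inconsistent.

no solution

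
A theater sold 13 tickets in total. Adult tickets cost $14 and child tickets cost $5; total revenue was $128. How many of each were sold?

Let a = adult tickets, c = child tickets.
  a + c = 13
  14a + 5c = 128
From equation 1: a = 13 − c.
Substitute into equation 2 and solve: c = 6.
Then a = 7.

adult tickets: 7, child tickets: 6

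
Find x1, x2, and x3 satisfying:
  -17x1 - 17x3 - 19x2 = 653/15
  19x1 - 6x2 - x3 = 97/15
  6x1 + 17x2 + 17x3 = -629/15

Row-reduce the augmented matrix:
R1 ← R1 / (-17).
R2 ← R2 − 19·R1.
R3 ← R3 − 6·R1.
R2 ← R2 / (-463/17).
R1 ← R1 − 19/17·R2.
R3 ← R3 − 175/17·R2.
R3 ← R3 / (1593/463).
R1 ← R1 − 83/463·R3.
R2 ← R2 − 340/463·R3.
Reading off the reduced rows gives x1 = 0, x2 = -4/5, x3 = -5/3.

x1 = 0, x2 = -4/5, x3 = -5/3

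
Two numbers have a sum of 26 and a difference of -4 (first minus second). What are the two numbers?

first number: 11, second number: 15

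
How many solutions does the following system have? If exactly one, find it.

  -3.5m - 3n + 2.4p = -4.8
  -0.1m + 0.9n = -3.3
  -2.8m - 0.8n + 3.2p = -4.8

m = 6, n = -3, p = 3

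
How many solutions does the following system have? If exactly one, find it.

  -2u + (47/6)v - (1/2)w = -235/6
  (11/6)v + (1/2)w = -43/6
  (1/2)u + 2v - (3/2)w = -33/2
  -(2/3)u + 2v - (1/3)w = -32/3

Row-reduce the augmented matrix:
R1 ← R1 / (-2).
R3 ← R3 − 1/2·R1.
R4 ← R4 + 2/3·R1.
R2 ← R2 / (11/6).
R1 ← R1 + 47/12·R2.
R3 ← R3 − 95/24·R2.
R4 ← R4 + 11/18·R2.
R3 ← R3 / (-119/44).
R1 ← R1 − 29/22·R3.
R2 ← R2 − 3/11·R3.
R4 reduces to 0 = 0, so the extra equation is consistent.
Reading off the reduced rows gives u = -1, v = -5, w = 4.

u = -1, v = -5, w = 4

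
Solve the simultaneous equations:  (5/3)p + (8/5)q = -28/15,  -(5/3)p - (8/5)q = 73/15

Row-reduce:
R1 ← R1 / (5/3).
R2 ← R2 + 5/3·R1.
Row 2 reduces to 0 = 3, a contradiction. The system is inconsistent.

no solution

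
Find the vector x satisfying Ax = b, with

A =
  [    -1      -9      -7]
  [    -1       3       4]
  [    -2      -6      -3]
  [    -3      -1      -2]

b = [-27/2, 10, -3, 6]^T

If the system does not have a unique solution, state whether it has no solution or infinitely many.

no solution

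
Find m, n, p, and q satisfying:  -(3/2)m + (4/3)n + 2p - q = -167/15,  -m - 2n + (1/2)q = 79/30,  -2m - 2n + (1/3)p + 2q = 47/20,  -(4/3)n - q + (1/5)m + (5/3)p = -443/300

m = 11/5, n = -2, p = -7/4, q = 5/3

Row-reduce the augmented matrix:
R1 ← R1 / (-3/2).
R2 ← R2 + 1·R1.
R3 ← R3 + 2·R1.
R4 ← R4 − 1/5·R1.
R2 ← R2 / (-26/9).
R1 ← R1 + 8/9·R2.
R3 ← R3 + 34/9·R2.
R4 ← R4 + 52/45·R2.
R3 ← R3 / (-23/39).
R1 ← R1 + 12/13·R3.
R2 ← R2 − 6/13·R3.
R4 ← R4 − 37/15·R3.
R4 ← R4 / (1371/230).
R1 ← R1 + 58/23·R4.
R2 ← R2 − 93/92·R4.
R3 ← R3 + 141/46·R4.
Reading off the reduced rows gives m = 11/5, n = -2, p = -7/4, q = 5/3.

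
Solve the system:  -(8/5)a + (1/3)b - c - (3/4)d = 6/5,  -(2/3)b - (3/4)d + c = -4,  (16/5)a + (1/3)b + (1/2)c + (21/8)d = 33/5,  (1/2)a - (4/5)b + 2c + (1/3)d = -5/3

no solution

Row-reduce:
R1 ← R1 / (-8/5).
R3 ← R3 − 16/5·R1.
R4 ← R4 − 1/2·R1.
R2 ← R2 / (-2/3).
R1 ← R1 + 5/24·R2.
R3 ← R3 − 1·R2.
R4 ← R4 + 167/240·R2.
Swap R3 and R4.
R3 ← R3 / (103/160).
R1 ← R1 − 5/16·R3.
R2 ← R2 + 3/2·R3.
Row 4 reduces to 0 = 3, a contradiction. The system is inconsistent.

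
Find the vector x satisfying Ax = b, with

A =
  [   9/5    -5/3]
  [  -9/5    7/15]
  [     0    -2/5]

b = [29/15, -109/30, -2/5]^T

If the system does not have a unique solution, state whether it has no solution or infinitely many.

Row-reduce:
R1 ← R1 / (9/5).
R2 ← R2 + 9/5·R1.
R2 ← R2 / (-6/5).
R1 ← R1 + 25/27·R2.
R3 ← R3 + 2/5·R2.
Row 3 reduces to 0 = 1/6, a contradiction. The system is inconsistent.

no solution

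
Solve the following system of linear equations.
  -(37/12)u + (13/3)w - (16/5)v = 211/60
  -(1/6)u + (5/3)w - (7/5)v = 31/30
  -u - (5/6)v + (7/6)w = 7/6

no solution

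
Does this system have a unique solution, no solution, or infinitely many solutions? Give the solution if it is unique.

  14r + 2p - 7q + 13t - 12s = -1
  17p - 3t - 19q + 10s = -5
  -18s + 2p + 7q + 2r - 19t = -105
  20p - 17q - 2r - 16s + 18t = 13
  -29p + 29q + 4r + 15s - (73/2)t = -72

infinitely many solutions

Row-reduce:
R1 ← R1 / (2).
R2 ← R2 − 17·R1.
R3 ← R3 − 2·R1.
R4 ← R4 − 20·R1.
R5 ← R5 + 29·R1.
R2 ← R2 / (81/2).
R1 ← R1 + 7/2·R2.
R3 ← R3 − 14·R2.
R4 ← R4 − 53·R2.
R5 ← R5 + 145/2·R2.
R3 ← R3 / (2360/81).
R1 ← R1 + 266/81·R3.
R2 ← R2 + 238/81·R3.
R4 ← R4 − 1112/81·R3.
R5 ← R5 + 488/81·R3.
R4 ← R4 / (-6342/295).
R1 ← R1 + 803/590·R4.
R2 ← R2 + 1029/590·R4.
R3 ← R3 + 1811/1180·R4.
R5 ← R5 − 9513/295·R4.
Rank is 4 with 5 unknowns, leaving t free.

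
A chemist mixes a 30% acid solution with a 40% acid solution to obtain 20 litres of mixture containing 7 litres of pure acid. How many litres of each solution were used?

Let a = litres of solution A, b = litres of solution B.
  a + b = 20
  (3/10)a + (2/5)b = 7
Row-reduce the augmented matrix:
R2 ← R2 − 3/10·R1.
R2 ← R2 / (1/10).
R1 ← R1 − 1·R2.
Reading off the reduced rows gives a = 10, b = 10.

litres of solution A: 10, litres of solution B: 10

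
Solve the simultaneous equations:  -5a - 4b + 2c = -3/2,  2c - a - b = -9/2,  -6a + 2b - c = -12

a = 3/2, b = -3, c = -3

Row-reduce the augmented matrix:
R1 ← R1 / (-5).
R2 ← R2 + 1·R1.
R3 ← R3 + 6·R1.
R2 ← R2 / (-1/5).
R1 ← R1 − 4/5·R2.
R3 ← R3 − 34/5·R2.
R3 ← R3 / (51).
R1 ← R1 − 6·R3.
R2 ← R2 + 8·R3.
Reading off the reduced rows gives a = 3/2, b = -3, c = -3.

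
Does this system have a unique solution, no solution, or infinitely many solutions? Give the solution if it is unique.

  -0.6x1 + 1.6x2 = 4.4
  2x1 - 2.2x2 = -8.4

x1 = -2, x2 = 2

Row-reduce the augmented matrix:
R1 ← R1 / (-3/5).
R2 ← R2 − 2·R1.
R2 ← R2 / (47/15).
R1 ← R1 + 8/3·R2.
Reading off the reduced rows gives x1 = -2, x2 = 2.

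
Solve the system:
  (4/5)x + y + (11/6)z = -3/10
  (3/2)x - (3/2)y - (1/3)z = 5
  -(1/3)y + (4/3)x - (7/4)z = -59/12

x = -1, y = -5, z = 3

Row-reduce the augmented matrix:
R1 ← R1 / (4/5).
R2 ← R2 − 3/2·R1.
R3 ← R3 − 4/3·R1.
R2 ← R2 / (-27/8).
R1 ← R1 − 5/4·R2.
R3 ← R3 + 2·R2.
R3 ← R3 / (-833/324).
R1 ← R1 − 145/162·R3.
R2 ← R2 − 181/162·R3.
Reading off the reduced rows gives x = -1, y = -5, z = 3.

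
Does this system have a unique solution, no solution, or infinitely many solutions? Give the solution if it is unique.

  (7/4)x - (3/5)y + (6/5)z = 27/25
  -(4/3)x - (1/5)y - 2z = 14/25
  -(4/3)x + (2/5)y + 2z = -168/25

Row-reduce the augmented matrix:
R1 ← R1 / (7/4).
R2 ← R2 + 4/3·R1.
R3 ← R3 + 4/3·R1.
R2 ← R2 / (-23/35).
R1 ← R1 + 12/35·R2.
R3 ← R3 + 2/35·R2.
R3 ← R3 / (346/115).
R1 ← R1 − 144/115·R3.
R2 ← R2 − 38/23·R3.
Reading off the reduced rows gives x = 12/5, y = 6/5, z = -2.

x = 12/5, y = 6/5, z = -2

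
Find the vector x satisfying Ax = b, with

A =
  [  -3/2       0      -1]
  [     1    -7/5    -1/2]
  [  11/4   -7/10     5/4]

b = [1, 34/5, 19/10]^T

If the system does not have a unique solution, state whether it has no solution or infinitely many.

infinitely many solutions

Row-reduce:
R1 ← R1 / (-3/2).
R2 ← R2 − 1·R1.
R3 ← R3 − 11/4·R1.
R2 ← R2 / (-7/5).
R3 ← R3 + 7/10·R2.
Rank is 2 with 3 unknowns, leaving x_3 free.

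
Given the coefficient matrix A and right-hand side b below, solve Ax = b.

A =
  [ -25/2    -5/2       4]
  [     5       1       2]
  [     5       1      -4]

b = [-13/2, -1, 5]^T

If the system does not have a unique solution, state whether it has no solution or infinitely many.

infinitely many solutions

Row-reduce:
R1 ← R1 / (-25/2).
R2 ← R2 − 5·R1.
R3 ← R3 − 5·R1.
R2 ← R2 / (18/5).
R1 ← R1 + 8/25·R2.
R3 ← R3 + 12/5·R2.
Rank is 2 with 3 unknowns, leaving x_2 free.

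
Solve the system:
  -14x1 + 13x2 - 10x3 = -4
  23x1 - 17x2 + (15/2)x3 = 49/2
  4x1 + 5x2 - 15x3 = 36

no solution

Row-reduce:
R1 ← R1 / (-14).
R2 ← R2 − 23·R1.
R3 ← R3 − 4·R1.
R2 ← R2 / (61/14).
R1 ← R1 + 13/14·R2.
R3 ← R3 − 61/7·R2.
Row 3 reduces to 0 = -1, a contradiction. The system is inconsistent.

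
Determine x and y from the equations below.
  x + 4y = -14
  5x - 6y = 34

From equation 1: x = -14 − 4·y.
Substitute into equation 2 and solve: y = -4.
Then x = 2.

x = 2, y = -4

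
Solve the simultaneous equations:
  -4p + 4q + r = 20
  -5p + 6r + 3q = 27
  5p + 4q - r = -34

p = -6, q = -1, r = 0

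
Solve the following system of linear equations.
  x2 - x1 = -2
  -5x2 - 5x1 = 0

x1 = 1, x2 = -1

From equation 1: x1 = 2 + x2.
Substitute into equation 2 and solve: x2 = -1.
Then x1 = 1.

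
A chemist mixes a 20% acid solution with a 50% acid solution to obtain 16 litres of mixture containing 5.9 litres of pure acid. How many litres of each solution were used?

Let a = litres of solution A, b = litres of solution B.
  a + b = 16
  (1/5)a + (1/2)b = 59/10
Row-reduce the augmented matrix:
R2 ← R2 − 1/5·R1.
R2 ← R2 / (3/10).
R1 ← R1 − 1·R2.
Reading off the reduced rows gives a = 7, b = 9.

litres of solution A: 7, litres of solution B: 9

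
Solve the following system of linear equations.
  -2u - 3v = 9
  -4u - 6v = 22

no solution

Row-reduce:
R1 ← R1 / (-2).
R2 ← R2 + 4·R1.
Row 2 reduces to 0 = 4, a contradiction. The system is inconsistent.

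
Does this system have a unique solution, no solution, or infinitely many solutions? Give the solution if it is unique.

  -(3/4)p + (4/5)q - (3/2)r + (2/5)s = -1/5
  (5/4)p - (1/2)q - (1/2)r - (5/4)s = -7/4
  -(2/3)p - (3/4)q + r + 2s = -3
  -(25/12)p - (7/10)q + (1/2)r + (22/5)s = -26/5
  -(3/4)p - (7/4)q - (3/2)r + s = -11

Row-reduce:
R1 ← R1 / (-3/4).
R2 ← R2 − 5/4·R1.
R3 ← R3 + 2/3·R1.
R4 ← R4 + 25/12·R1.
R5 ← R5 + 3/4·R1.
R2 ← R2 / (5/6).
R1 ← R1 + 16/15·R2.
R3 ← R3 + 263/180·R2.
R4 ← R4 + 263/90·R2.
R5 ← R5 + 51/20·R2.
R3 ← R3 / (-439/150).
R1 ← R1 + 46/25·R3.
R2 ← R2 + 18/5·R3.
R4 ← R4 + 439/75·R3.
R5 ← R5 + 459/50·R3.
Swap R4 and R5.
R4 ← R4 / (-5505/1756).
R1 ← R1 + 1467/878·R4.
R2 ← R2 + 643/439·R4.
R3 ← R3 + 373/1756·R4.
Row 5 reduces to 0 = 1, a contradiction. The system is inconsistent.

no solution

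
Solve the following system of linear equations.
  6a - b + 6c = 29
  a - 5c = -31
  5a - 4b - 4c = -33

a = -1, b = 1, c = 6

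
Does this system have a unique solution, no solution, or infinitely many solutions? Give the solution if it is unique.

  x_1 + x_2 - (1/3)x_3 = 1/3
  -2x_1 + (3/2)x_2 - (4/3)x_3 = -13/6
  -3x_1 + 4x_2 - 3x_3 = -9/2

no solution

Row-reduce:
R2 ← R2 + 2·R1.
R3 ← R3 + 3·R1.
R2 ← R2 / (7/2).
R1 ← R1 − 1·R2.
R3 ← R3 − 7·R2.
Row 3 reduces to 0 = -1/2, a contradiction. The system is inconsistent.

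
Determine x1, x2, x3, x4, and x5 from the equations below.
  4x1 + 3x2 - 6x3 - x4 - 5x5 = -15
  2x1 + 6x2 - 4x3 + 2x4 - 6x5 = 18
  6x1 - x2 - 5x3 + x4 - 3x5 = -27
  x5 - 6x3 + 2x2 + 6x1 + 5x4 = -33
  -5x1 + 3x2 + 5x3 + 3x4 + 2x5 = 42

Row-reduce the augmented matrix:
R1 ← R1 / (4).
R2 ← R2 − 2·R1.
R3 ← R3 − 6·R1.
R4 ← R4 − 6·R1.
R5 ← R5 + 5·R1.
R2 ← R2 / (9/2).
R1 ← R1 − 3/4·R2.
R3 ← R3 + 11/2·R2.
R4 ← R4 + 5/2·R2.
R5 ← R5 − 27/4·R2.
R3 ← R3 / (25/9).
R1 ← R1 + 4/3·R3.
R2 ← R2 + 2/9·R3.
R4 ← R4 − 22/9·R3.
R5 ← R5 + 1·R3.
R4 ← R4 / (3).
R1 ← R1 − 2·R4.
R2 ← R2 − 1·R4.
R3 ← R3 − 2·R4.
R5 ← R5 / (27/25).
R1 ← R1 + 24/5·R5.
R2 ← R2 + 72/25·R5.
R3 ← R3 + 104/25·R5.
R4 ← R4 − 53/25·R5.
Reading off the reduced rows gives x1 = -6, x2 = 0, x3 = 2, x4 = 4, x5 = -5.

x1 = -6, x2 = 0, x3 = 2, x4 = 4, x5 = -5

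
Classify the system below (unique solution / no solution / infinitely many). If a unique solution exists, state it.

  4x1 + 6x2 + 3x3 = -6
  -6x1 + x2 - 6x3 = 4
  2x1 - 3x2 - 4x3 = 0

Row-reduce the augmented matrix:
R1 ← R1 / (4).
R2 ← R2 + 6·R1.
R3 ← R3 − 2·R1.
R2 ← R2 / (10).
R1 ← R1 − 3/2·R2.
R3 ← R3 + 6·R2.
R3 ← R3 / (-32/5).
R1 ← R1 − 39/40·R3.
R2 ← R2 + 3/20·R3.
Reading off the reduced rows gives x1 = -3/4, x2 = -1/2, x3 = 0.

x1 = -3/4, x2 = -1/2, x3 = 0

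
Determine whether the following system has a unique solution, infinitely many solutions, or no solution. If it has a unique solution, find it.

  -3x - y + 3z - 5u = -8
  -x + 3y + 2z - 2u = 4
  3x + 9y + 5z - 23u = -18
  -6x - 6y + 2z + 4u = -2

no solution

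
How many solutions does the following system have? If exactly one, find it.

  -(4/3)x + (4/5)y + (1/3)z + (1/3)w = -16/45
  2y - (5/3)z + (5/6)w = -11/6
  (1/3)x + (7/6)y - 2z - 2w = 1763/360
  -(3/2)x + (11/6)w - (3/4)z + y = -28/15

x = -4/3, y = -5/4, z = -7/5, w = -2

Row-reduce the augmented matrix:
R1 ← R1 / (-4/3).
R3 ← R3 − 1/3·R1.
R4 ← R4 + 3/2·R1.
R2 ← R2 / (2).
R1 ← R1 + 3/5·R2.
R3 ← R3 − 41/30·R2.
R4 ← R4 − 1/10·R2.
R3 ← R3 / (-7/9).
R1 ← R1 + 3/4·R3.
R2 ← R2 + 5/6·R3.
R4 ← R4 + 25/24·R3.
R4 ← R4 / (6379/1344).
R1 ← R1 − 537/224·R4.
R2 ← R2 − 345/112·R4.
R3 ← R3 − 179/56·R4.
Reading off the reduced rows gives x = -4/3, y = -5/4, z = -7/5, w = -2.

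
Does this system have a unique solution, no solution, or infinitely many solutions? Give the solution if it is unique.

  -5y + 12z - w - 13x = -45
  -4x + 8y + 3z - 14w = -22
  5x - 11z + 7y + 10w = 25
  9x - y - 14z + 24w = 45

Row-reduce:
R1 ← R1 / (-13).
R2 ← R2 + 4·R1.
R3 ← R3 − 5·R1.
R4 ← R4 − 9·R1.
R2 ← R2 / (124/13).
R1 ← R1 − 5/13·R2.
R3 ← R3 − 66/13·R2.
R4 ← R4 + 58/13·R2.
R3 ← R3 / (-373/62).
R1 ← R1 + 111/124·R3.
R2 ← R2 + 9/124·R3.
R4 ← R4 + 373/62·R3.
Row 4 reduces to 0 = -2, a contradiction. The system is inconsistent.

no solution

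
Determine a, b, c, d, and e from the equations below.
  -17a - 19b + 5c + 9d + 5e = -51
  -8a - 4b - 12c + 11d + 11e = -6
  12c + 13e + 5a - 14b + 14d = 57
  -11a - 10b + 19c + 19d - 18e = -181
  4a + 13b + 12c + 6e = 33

a = 4, b = -1, c = 0, d = -3, e = 5

Row-reduce the augmented matrix:
R1 ← R1 / (-17).
R2 ← R2 + 8·R1.
R3 ← R3 − 5·R1.
R4 ← R4 + 11·R1.
R5 ← R5 − 4·R1.
R2 ← R2 / (84/17).
R1 ← R1 − 19/17·R2.
R3 ← R3 + 333/17·R2.
R4 ← R4 − 39/17·R2.
R5 ← R5 − 145/17·R2.
R3 ← R3 / (-304/7).
R1 ← R1 − 62/21·R3.
R2 ← R2 + 61/21·R3.
R4 ← R4 − 157/7·R3.
R5 ← R5 − 797/21·R3.
R4 ← R4 / (39499/1216).
R1 ← R1 − 1633/1824·R4.
R2 ← R2 + 5611/3648·R4.
R3 ← R3 + 1217/1216·R4.
R5 ← R5 − 103691/3648·R4.
R5 ← R5 / (4137541/118497).
R1 ← R1 − 126337/118497·R5.
R2 ← R2 + 179423/118497·R5.
R3 ← R3 + 44428/39499·R5.
R4 ← R4 + 89/39499·R5.
Reading off the reduced rows gives a = 4, b = -1, c = 0, d = -3, e = 5.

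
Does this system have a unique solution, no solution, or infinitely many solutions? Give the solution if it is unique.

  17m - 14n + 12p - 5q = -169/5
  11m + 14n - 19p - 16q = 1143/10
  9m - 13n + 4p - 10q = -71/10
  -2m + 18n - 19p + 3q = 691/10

m = 1/2, n = 11/5, p = -2, q = -5/2

Row-reduce the augmented matrix:
R1 ← R1 / (17).
R2 ← R2 − 11·R1.
R3 ← R3 − 9·R1.
R4 ← R4 + 2·R1.
R2 ← R2 / (392/17).
R1 ← R1 + 14/17·R2.
R3 ← R3 + 95/17·R2.
R4 ← R4 − 278/17·R2.
R3 ← R3 / (-495/56).
R1 ← R1 + 1/4·R3.
R2 ← R2 + 65/56·R3.
R4 ← R4 − 39/28·R3.
R4 ← R4 / (108/11).
R1 ← R1 + 5/11·R4.
R2 ← R2 − 9/11·R4.
R3 ← R3 − 13/11·R4.
Reading off the reduced rows gives m = 1/2, n = 11/5, p = -2, q = -5/2.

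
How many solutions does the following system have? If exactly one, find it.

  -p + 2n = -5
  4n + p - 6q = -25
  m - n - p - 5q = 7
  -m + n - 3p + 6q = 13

Row-reduce the augmented matrix:
Swap R1 and R3.
R4 ← R4 + 1·R1.
R2 ← R2 / (4).
R1 ← R1 + 1·R2.
R3 ← R3 − 2·R2.
R3 ← R3 / (-3/2).
R1 ← R1 + 3/4·R3.
R2 ← R2 − 1/4·R3.
R4 ← R4 + 4·R3.
R4 ← R4 / (-7).
R1 ← R1 + 8·R4.
R2 ← R2 + 1·R4.
R3 ← R3 + 2·R4.
Reading off the reduced rows gives m = -3, n = -5, p = -5, q = 0.

m = -3, n = -5, p = -5, q = 0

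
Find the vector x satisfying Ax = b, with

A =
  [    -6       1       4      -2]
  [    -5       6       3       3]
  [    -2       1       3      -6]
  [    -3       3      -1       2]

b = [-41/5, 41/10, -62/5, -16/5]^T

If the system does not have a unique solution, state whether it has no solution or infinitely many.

x_1 = 2, x_2 = 0, x_3 = 11/5, x_4 = 5/2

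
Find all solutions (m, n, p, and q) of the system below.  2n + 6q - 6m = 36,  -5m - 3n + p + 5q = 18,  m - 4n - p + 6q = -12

Row-reduce:
R1 ← R1 / (-6).
R2 ← R2 + 5·R1.
R3 ← R3 − 1·R1.
R2 ← R2 / (-14/3).
R1 ← R1 + 1/3·R2.
R3 ← R3 + 11/3·R2.
R3 ← R3 / (-25/14).
R1 ← R1 + 1/14·R3.
R2 ← R2 + 3/14·R3.
Rank is 3 with 4 unknowns, leaving q free.

infinitely many solutions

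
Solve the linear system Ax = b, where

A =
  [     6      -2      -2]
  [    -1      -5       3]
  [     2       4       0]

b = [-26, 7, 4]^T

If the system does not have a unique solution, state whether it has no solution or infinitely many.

Row-reduce the augmented matrix:
R1 ← R1 / (6).
R2 ← R2 + 1·R1.
R3 ← R3 − 2·R1.
R2 ← R2 / (-16/3).
R1 ← R1 + 1/3·R2.
R3 ← R3 − 14/3·R2.
R3 ← R3 / (3).
R1 ← R1 + 1/2·R3.
R2 ← R2 + 1/2·R3.
Reading off the reduced rows gives x_1 = -2, x_2 = 2, x_3 = 5.

x_1 = -2, x_2 = 2, x_3 = 5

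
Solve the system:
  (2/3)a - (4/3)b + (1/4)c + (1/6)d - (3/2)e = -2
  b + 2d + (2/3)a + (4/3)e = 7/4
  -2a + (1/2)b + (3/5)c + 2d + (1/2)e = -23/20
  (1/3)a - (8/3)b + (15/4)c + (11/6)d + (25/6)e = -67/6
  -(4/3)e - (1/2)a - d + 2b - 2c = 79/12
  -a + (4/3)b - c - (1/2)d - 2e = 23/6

a = 1/2, b = 7/4, c = -3/2, d = 0, e = -1/4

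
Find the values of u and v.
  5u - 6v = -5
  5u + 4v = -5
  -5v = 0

u = -1, v = 0

Row-reduce the augmented matrix:
R1 ← R1 / (5).
R2 ← R2 − 5·R1.
R2 ← R2 / (10).
R1 ← R1 + 6/5·R2.
R3 ← R3 + 5·R2.
R3 reduces to 0 = 0, so the extra equation is consistent.
Reading off the reduced rows gives u = -1, v = 0.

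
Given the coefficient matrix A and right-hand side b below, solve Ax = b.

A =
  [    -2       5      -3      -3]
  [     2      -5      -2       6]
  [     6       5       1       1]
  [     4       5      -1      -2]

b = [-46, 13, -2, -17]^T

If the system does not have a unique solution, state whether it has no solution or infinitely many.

Row-reduce the augmented matrix:
R1 ← R1 / (-2).
R2 ← R2 − 2·R1.
R3 ← R3 − 6·R1.
R4 ← R4 − 4·R1.
Swap R2 and R3.
R2 ← R2 / (20).
R1 ← R1 + 5/2·R2.
R4 ← R4 − 15·R2.
R3 ← R3 / (-5).
R1 ← R1 − 1/2·R3.
R2 ← R2 + 2/5·R3.
R4 ← R4 + 1·R3.
R4 ← R4 / (-13/5).
R1 ← R1 − 4/5·R4.
R2 ← R2 + 16/25·R4.
R3 ← R3 + 3/5·R4.
Reading off the reduced rows gives x_1 = 3, x_2 = -5, x_3 = 6, x_4 = -1.

x_1 = 3, x_2 = -5, x_3 = 6, x_4 = -1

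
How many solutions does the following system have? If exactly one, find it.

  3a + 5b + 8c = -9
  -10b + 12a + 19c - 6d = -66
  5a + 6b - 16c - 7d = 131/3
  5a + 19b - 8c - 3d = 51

a = -1, b = 2, c = -2, d = -2/3

Row-reduce the augmented matrix:
R1 ← R1 / (3).
R2 ← R2 − 12·R1.
R3 ← R3 − 5·R1.
R4 ← R4 − 5·R1.
R2 ← R2 / (-30).
R1 ← R1 − 5/3·R2.
R3 ← R3 + 7/3·R2.
R4 ← R4 − 32/3·R2.
R3 ← R3 / (-2549/90).
R1 ← R1 − 35/18·R3.
R2 ← R2 − 13/30·R3.
R4 ← R4 + 1168/45·R3.
R4 ← R4 / (2177/2549).
R1 ← R1 + 1993/2549·R4.
R2 ← R2 − 255/2549·R4.
R3 ← R3 − 588/2549·R4.
Reading off the reduced rows gives a = -1, b = 2, c = -2, d = -2/3.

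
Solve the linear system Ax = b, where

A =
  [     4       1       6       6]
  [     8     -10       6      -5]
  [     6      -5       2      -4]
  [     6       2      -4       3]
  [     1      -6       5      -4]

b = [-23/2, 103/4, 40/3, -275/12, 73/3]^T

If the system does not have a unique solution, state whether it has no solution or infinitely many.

x_1 = -1, x_2 = -1, x_3 = 5/3, x_4 = -11/4

Row-reduce the augmented matrix:
R1 ← R1 / (4).
R2 ← R2 − 8·R1.
R3 ← R3 − 6·R1.
R4 ← R4 − 6·R1.
R5 ← R5 − 1·R1.
R2 ← R2 / (-12).
R1 ← R1 − 1/4·R2.
R3 ← R3 + 13/2·R2.
R4 ← R4 − 1/2·R2.
R5 ← R5 + 25/4·R2.
R3 ← R3 / (-15/4).
R1 ← R1 − 11/8·R3.
R2 ← R2 − 1/2·R3.
R4 ← R4 + 53/4·R3.
R5 ← R5 − 53/8·R3.
R4 ← R4 / (301/45).
R1 ← R1 + 11/45·R4.
R2 ← R2 − 41/45·R4.
R3 ← R3 − 91/90·R4.
R5 ← R5 + 301/90·R4.
R5 reduces to 0 = 0, so the extra equation is consistent.
Reading off the reduced rows gives x_1 = -1, x_2 = -1, x_3 = 5/3, x_4 = -11/4.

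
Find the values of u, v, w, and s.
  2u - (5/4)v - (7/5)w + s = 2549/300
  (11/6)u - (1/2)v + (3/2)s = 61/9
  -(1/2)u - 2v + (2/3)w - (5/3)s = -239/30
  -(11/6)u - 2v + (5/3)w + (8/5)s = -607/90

Row-reduce the augmented matrix:
R1 ← R1 / (2).
R2 ← R2 − 11/6·R1.
R3 ← R3 + 1/2·R1.
R4 ← R4 + 11/6·R1.
R2 ← R2 / (31/48).
R1 ← R1 + 5/8·R2.
R3 ← R3 + 37/16·R2.
R4 ← R4 + 151/48·R2.
R3 ← R3 / (2284/465).
R1 ← R1 − 84/155·R3.
R2 ← R2 − 308/155·R3.
R4 ← R4 − 617/93·R3.
R4 ← R4 / (304937/68520).
R1 ← R1 − 1131/1142·R4.
R2 ← R2 − 721/1142·R4.
R3 ← R3 − 625/4568·R4.
Reading off the reduced rows gives u = 7/3, v = 1, w = -11/5, s = 2.

u = 7/3, v = 1, w = -11/5, s = 2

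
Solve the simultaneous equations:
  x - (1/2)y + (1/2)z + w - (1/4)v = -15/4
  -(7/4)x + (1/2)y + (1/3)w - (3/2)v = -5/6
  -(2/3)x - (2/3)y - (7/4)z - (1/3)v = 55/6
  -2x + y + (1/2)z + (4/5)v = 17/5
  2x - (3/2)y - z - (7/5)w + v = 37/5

Row-reduce the augmented matrix:
R2 ← R2 + 7/4·R1.
R3 ← R3 + 2/3·R1.
R4 ← R4 + 2·R1.
R5 ← R5 − 2·R1.
R2 ← R2 / (-3/8).
R1 ← R1 + 1/2·R2.
R3 ← R3 + 1·R2.
R5 ← R5 + 1/2·R2.
R3 ← R3 / (-15/4).
R1 ← R1 + 2/3·R3.
R2 ← R2 + 7/3·R3.
R4 ← R4 − 3/2·R3.
R5 ← R5 + 19/6·R3.
R4 ← R4 / (2/45).
R1 ← R1 + 368/405·R4.
R2 ← R2 + 1018/405·R4.
R3 ← R3 − 176/135·R4.
R5 ← R5 + 166/81·R4.
R5 ← R5 / (2001/20).
R1 ← R1 − 229/5·R5.
R2 ← R2 − 624/5·R5.
R3 ← R3 + 324/5·R5.
R4 ← R4 − 195/4·R5.
Reading off the reduced rows gives x = -4, y = -6, z = -2, w = -1, v = 3.

x = -4, y = -6, z = -2, w = -1, v = 3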